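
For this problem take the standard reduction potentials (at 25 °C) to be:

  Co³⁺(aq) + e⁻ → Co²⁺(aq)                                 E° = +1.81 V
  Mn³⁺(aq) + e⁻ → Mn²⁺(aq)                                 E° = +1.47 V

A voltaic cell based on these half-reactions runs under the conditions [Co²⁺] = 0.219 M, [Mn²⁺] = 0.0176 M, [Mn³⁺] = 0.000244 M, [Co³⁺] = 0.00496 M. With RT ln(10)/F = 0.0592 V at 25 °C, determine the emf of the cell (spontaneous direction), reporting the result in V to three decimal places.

Co³⁺/Co²⁺ is the cathode (higher E°), Mn³⁺/Mn²⁺ the anode: E°cell = +1.81 − (+1.47) = +0.34 V, n = 1.
Overall: Co³⁺(aq) + Mn²⁺(aq) → Co²⁺(aq) + Mn³⁺(aq)
Q = [Co²⁺]·[Mn³⁺] / ([Co³⁺]·[Mn²⁺]); log Q = -0.213.
E = E° − (0.0592/n) log Q = +0.34 − (0.0592/1)(-0.213) = +0.353 V.

+0.353 V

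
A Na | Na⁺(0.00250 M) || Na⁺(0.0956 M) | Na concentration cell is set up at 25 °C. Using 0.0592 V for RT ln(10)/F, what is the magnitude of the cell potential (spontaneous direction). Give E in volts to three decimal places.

For a concentration cell E°cell = 0. The 0.0956 M side is the cathode (reduction is favoured where [Na⁺] is higher).
With n = 1, E = −(0.0592/1) log([Na⁺]ₐₙ/[Na⁺]꜀ₐₜ) = −(0.0592/1) log(0.0025/0.0956) = −(0.0592/1)(-1.583) = +0.094 V.

+0.094 V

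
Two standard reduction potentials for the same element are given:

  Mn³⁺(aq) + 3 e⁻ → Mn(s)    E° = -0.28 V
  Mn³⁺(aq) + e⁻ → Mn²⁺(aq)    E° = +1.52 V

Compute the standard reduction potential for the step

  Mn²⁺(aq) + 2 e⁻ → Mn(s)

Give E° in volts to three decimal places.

Sequential free energies add, so n₃E°₃ = n₁E°₁ + n₂E°₂.
With n₃ = 3, and the known step contributing 1×(+1.52) V, the unknown satisfies 2·E° = 3×(-0.28) − 1×(+1.52) = -2.360.
E° = -2.360 / 2 = -1.180 V.

-1.180 V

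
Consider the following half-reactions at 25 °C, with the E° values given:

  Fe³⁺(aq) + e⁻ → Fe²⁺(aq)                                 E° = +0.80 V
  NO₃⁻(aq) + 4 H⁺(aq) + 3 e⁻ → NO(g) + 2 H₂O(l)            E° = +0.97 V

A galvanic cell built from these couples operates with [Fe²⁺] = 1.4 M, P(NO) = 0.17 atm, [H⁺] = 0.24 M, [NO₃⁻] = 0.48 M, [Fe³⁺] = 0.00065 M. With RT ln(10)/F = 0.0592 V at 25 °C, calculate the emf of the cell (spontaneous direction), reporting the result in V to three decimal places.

NO₃⁻/NO is the cathode (higher E°), Fe³⁺/Fe²⁺ the anode: E°cell = +0.97 − (+0.80) = +0.17 V, n = 3.
Overall: NO₃⁻(aq) + 4 H⁺(aq) + 3 Fe²⁺(aq) → NO(g) + 2 H₂O(l) + 3 Fe³⁺(aq)
Q = P(NO)·[Fe³⁺]^3 / ([NO₃⁻]·[H⁺]^4·[Fe²⁺]^3); log Q = -7.971.
E = E° − (0.0592/n) log Q = +0.17 − (0.0592/3)(-7.971) = +0.327 V.

+0.327 V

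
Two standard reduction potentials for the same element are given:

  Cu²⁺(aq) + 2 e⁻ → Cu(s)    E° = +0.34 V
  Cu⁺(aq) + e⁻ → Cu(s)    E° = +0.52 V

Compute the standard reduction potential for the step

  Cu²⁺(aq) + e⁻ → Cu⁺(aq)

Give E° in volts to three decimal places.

+0.160 V

Sequential free energies add, so n₃E°₃ = n₁E°₁ + n₂E°₂.
With n₃ = 2, and the known step contributing 1×(+0.52) V, the unknown satisfies 1·E° = 2×(+0.34) − 1×(+0.52) = +0.160.
E° = +0.160 / 1 = +0.160 V.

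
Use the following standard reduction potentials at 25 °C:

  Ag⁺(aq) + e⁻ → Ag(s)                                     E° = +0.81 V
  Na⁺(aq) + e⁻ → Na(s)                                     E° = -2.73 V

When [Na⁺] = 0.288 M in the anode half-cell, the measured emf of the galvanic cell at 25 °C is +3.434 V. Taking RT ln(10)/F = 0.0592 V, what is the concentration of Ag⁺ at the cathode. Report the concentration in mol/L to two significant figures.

0.0047 M

Ag⁺/Ag is the cathode, Na⁺/Na the anode: E°cell = +3.54 V, n = 1.
Overall reaction: Ag⁺(aq) + Na(s) → Ag(s) + Na⁺(aq); Q = [Na⁺]^1/[Ag⁺]^1.
From E = E° − (0.0592/n) log Q: log Q = (E° − E)·n/0.0592 = (+3.54 − (+3.434))·1/0.0592 = 1.7905.
So 1·log[Ag⁺] = 1·log(0.288) − log Q = -0.5406 − (1.7905) = -2.3311; [Ag⁺] = 10^(-2.3311) ≈ 0.0047 M.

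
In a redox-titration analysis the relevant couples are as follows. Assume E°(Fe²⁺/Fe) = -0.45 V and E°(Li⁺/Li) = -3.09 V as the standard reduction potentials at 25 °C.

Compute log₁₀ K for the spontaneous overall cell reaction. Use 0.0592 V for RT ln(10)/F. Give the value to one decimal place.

Cathode: Fe²⁺/Fe; anode: Li⁺/Li. E°cell = +2.64 V, n = 2.
log K = nE°cell / 0.0592 = (2)(+2.64) / 0.0592 = 89.2.

89.2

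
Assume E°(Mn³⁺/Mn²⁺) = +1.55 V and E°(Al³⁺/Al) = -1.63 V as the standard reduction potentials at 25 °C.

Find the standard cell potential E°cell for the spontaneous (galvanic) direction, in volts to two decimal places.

The Mn³⁺/Mn²⁺ couple has the higher reduction potential, so it is the cathode; Al³⁺/Al is oxidised at the anode.
E°cell = E°(cathode) − E°(anode) = (+1.55) − (-1.63) = +3.18 V.
Since E°cell > 0, the reaction is spontaneous under standard conditions.

+3.18 V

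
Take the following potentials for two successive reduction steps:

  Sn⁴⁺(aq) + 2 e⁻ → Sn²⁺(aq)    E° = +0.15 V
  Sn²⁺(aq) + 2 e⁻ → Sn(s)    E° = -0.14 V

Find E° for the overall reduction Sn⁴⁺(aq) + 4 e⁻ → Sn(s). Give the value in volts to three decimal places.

Adding the free-energy changes (−nFE°) of the two steps gives −n₃FE°₃ = −n₁FE°₁ − n₂FE°₂.
E°₃ = (2×+0.15 + 2×-0.14) / 4 = (+0.020) / 4 = +0.005 V.

+0.005 V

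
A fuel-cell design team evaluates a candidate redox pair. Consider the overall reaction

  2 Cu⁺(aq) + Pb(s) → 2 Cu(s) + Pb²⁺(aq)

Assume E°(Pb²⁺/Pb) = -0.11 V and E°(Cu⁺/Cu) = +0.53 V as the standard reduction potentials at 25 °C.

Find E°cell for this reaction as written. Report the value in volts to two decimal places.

+0.64 V

The Cu⁺/Cu couple has the higher reduction potential, so it is the cathode; Pb²⁺/Pb is oxidised at the anode.
E°cell = E°(cathode) − E°(anode) = (+0.53) − (-0.11) = +0.64 V.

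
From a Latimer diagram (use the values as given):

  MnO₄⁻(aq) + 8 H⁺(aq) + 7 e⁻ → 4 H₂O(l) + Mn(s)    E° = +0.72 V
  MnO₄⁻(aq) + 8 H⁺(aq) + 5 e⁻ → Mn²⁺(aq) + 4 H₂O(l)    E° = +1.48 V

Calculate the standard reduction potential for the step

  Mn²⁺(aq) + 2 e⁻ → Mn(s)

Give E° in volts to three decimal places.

Sequential free energies add, so n₃E°₃ = n₁E°₁ + n₂E°₂.
With n₃ = 7, and the known step contributing 5×(+1.48) V, the unknown satisfies 2·E° = 7×(+0.72) − 5×(+1.48) = -2.360.
E° = -2.360 / 2 = -1.180 V.

-1.180 V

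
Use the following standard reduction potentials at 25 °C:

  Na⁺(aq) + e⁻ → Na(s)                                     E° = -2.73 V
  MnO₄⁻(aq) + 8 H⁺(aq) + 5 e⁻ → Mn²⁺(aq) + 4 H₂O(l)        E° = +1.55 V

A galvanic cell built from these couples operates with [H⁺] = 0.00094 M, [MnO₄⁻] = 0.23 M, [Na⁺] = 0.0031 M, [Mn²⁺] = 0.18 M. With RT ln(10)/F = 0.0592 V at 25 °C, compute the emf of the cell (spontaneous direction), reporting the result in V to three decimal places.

+4.143 V

MnO₄⁻/Mn²⁺ is the cathode (higher E°), Na⁺/Na the anode: E°cell = +1.55 − (-2.73) = +4.28 V, n = 5.
Overall: MnO₄⁻(aq) + 8 H⁺(aq) + 5 Na(s) → Mn²⁺(aq) + 4 H₂O(l) + 5 Na⁺(aq)
Q = [Mn²⁺]·[Na⁺]^5 / ([MnO₄⁻]·[H⁺]^8); log Q = 11.565.
E = E° − (0.0592/n) log Q = +4.28 − (0.0592/5)(11.565) = +4.143 V.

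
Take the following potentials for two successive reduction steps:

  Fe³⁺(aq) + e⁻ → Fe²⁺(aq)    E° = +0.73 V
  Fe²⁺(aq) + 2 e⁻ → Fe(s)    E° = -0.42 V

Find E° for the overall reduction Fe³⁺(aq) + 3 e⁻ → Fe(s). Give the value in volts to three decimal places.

-0.037 V

Since ΔG° = −nFE° is additive over sequential reductions, n₃E°₃ = n₁E°₁ + n₂E°₂.
E°₃ = (1×+0.73 + 2×-0.42) / 3 = (-0.110) / 3 = -0.037 V.
E° values themselves are not directly additive — weighting by electron count is essential.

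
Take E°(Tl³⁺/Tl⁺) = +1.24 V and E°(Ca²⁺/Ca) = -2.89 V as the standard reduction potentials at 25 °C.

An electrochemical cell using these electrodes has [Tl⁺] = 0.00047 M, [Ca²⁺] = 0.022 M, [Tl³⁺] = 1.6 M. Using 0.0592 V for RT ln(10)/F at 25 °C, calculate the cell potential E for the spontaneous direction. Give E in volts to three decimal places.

+4.284 V

Tl³⁺/Tl⁺ is the cathode (higher E°), Ca²⁺/Ca the anode: E°cell = +1.24 − (-2.89) = +4.13 V, n = 2.
Overall: Tl³⁺(aq) + Ca(s) → Tl⁺(aq) + Ca²⁺(aq)
Q = [Tl⁺]·[Ca²⁺] / ([Tl³⁺]); log Q = -5.190.
E = E° − (0.0592/n) log Q = +4.13 − (0.0592/2)(-5.190) = +4.284 V.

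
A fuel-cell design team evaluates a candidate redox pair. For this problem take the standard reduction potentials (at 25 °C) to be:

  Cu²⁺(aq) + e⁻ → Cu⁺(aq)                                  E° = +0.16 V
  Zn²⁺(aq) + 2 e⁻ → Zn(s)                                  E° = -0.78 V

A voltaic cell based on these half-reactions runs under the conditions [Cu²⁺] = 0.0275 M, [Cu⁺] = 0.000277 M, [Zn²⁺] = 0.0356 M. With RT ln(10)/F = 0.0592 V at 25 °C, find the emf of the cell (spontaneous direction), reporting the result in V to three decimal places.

Cu²⁺/Cu⁺ is the cathode (higher E°), Zn²⁺/Zn the anode: E°cell = +0.16 − (-0.78) = +0.94 V, n = 2.
Overall: 2 Cu²⁺(aq) + Zn(s) → 2 Cu⁺(aq) + Zn²⁺(aq)
Q = [Cu⁺]^2·[Zn²⁺] / ([Cu²⁺]^2); log Q = -5.442.
E = E° − (0.0592/n) log Q = +0.94 − (0.0592/2)(-5.442) = +1.101 V.

+1.101 V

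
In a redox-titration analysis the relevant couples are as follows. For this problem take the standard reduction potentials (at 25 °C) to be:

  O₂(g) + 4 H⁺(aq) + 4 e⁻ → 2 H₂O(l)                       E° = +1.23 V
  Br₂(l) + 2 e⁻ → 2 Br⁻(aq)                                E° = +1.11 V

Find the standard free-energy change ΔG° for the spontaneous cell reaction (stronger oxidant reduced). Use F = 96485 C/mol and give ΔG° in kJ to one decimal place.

-46.3 kJ

O₂/H₂O (E° = +1.23 V) is the cathode; Br₂/Br⁻ (E° = +1.11 V) is the anode, so E°cell = +0.12 V.
Balancing electrons gives n = 4 (lcm of 4 and 2).
ΔG° = −nFE° = −(4)(96485)(+0.12) = -46,313 J = -46.3 kJ.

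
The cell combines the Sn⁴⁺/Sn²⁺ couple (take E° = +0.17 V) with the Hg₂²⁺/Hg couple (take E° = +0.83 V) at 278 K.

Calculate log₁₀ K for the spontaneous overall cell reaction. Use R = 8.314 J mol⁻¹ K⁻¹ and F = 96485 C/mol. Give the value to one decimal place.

23.9

Cathode: Hg₂²⁺/Hg; anode: Sn⁴⁺/Sn²⁺. E°cell = (+0.83) − (+0.17) = +0.66 V, with n = 2.
ΔG° = −nFE° = −RT ln K, so ln K = nFE°/(RT) = (2)(96485)(+0.66) / ((8.314)(278)) = 55.103.
log₁₀ K = 55.103 / ln 10 = 23.9.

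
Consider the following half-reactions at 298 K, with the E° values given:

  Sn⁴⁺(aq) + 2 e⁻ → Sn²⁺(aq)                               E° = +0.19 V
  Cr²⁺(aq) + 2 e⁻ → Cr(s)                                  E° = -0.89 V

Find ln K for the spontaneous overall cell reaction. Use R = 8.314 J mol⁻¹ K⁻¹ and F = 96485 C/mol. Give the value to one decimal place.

Cathode: Sn⁴⁺/Sn²⁺; anode: Cr²⁺/Cr. E°cell = (+0.19) − (-0.89) = +1.08 V, with n = 2.
ΔG° = −nFE° = −RT ln K, so ln K = nFE°/(RT) = (2)(96485)(+1.08) / ((8.314)(298)) = 84.118.

84.1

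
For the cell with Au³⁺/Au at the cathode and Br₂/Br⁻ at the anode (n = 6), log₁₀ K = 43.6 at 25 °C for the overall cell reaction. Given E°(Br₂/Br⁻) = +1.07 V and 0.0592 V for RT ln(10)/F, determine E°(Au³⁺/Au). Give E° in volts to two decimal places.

E°cell = (0.0592/n)·log K = (0.0592/6)(43.6) = +0.430 V.
Since Au³⁺/Au is the cathode and Br₂/Br⁻ the anode, E°cell = E°(Au³⁺/Au) − E°(Br₂/Br⁻).
So E°(Au³⁺/Au) = E°cell + E°(Br₂/Br⁻) = +0.430 + (+1.07) = +1.50 V.

+1.50 V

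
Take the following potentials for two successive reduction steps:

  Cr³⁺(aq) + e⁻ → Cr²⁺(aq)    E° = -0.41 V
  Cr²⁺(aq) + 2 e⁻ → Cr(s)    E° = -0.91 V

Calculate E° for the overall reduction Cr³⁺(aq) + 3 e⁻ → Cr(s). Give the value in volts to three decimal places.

-0.743 V

Adding the free-energy changes (−nFE°) of the two steps gives −n₃FE°₃ = −n₁FE°₁ − n₂FE°₂.
E°₃ = (1×-0.41 + 2×-0.91) / 3 = (-2.230) / 3 = -0.743 V.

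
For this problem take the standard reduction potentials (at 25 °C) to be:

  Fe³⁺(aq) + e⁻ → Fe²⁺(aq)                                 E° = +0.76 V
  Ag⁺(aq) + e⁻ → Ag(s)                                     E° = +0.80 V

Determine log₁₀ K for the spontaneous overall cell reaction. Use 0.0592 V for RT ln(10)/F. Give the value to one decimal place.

0.7

Cathode: Ag⁺/Ag; anode: Fe³⁺/Fe²⁺. E°cell = +0.04 V, n = 1.
log K = nE°cell / 0.0592 = (1)(+0.04) / 0.0592 = 0.7.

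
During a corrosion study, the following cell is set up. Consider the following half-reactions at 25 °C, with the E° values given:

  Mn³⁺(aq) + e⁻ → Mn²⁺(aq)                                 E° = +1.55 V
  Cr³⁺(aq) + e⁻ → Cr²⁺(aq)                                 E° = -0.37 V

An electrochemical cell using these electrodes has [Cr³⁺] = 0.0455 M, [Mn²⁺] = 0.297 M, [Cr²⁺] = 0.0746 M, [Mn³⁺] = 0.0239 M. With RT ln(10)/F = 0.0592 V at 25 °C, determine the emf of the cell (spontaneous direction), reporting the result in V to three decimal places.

Mn³⁺/Mn²⁺ is the cathode (higher E°), Cr³⁺/Cr²⁺ the anode: E°cell = +1.55 − (-0.37) = +1.92 V, n = 1.
Overall: Mn³⁺(aq) + Cr²⁺(aq) → Mn²⁺(aq) + Cr³⁺(aq)
Q = [Mn²⁺]·[Cr³⁺] / ([Mn³⁺]·[Cr²⁺]); log Q = 0.880.
E = E° − (0.0592/n) log Q = +1.92 − (0.0592/1)(0.880) = +1.868 V.

+1.868 V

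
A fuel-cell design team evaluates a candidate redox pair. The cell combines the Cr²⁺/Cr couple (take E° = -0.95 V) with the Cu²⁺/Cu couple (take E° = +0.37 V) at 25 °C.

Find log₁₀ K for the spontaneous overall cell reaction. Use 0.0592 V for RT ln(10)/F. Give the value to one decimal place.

44.6

Cathode: Cu²⁺/Cu; anode: Cr²⁺/Cr. E°cell = +1.32 V, n = 2.
log K = nE°cell / 0.0592 = (2)(+1.32) / 0.0592 = 44.6.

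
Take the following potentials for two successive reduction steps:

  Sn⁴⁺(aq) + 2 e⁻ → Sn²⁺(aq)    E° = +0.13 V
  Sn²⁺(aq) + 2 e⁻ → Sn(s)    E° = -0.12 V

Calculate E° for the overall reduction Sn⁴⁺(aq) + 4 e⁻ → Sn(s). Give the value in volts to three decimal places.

Adding the free-energy changes (−nFE°) of the two steps gives −n₃FE°₃ = −n₁FE°₁ − n₂FE°₂.
E°₃ = (2×+0.13 + 2×-0.12) / 4 = (+0.020) / 4 = +0.005 V.

+0.005 V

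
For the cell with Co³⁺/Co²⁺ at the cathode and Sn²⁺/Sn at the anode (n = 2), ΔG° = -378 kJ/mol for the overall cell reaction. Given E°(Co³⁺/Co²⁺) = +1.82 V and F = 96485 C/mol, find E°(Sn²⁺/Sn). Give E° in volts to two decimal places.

E°cell = −ΔG°/(nF) = −(-378×10³)/((2)(96485)) = +1.959 V.
Since Co³⁺/Co²⁺ is the cathode and Sn²⁺/Sn the anode, E°cell = E°(Co³⁺/Co²⁺) − E°(Sn²⁺/Sn).
So E°(Sn²⁺/Sn) = E°(Co³⁺/Co²⁺) − E°cell = (+1.82) − (+1.959) = -0.14 V.

-0.14 V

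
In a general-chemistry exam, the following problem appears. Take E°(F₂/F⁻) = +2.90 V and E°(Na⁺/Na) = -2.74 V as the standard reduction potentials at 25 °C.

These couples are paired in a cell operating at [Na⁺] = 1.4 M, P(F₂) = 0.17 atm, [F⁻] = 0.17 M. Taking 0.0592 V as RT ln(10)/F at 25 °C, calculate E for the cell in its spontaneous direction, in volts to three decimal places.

F₂/F⁻ is the cathode (higher E°), Na⁺/Na the anode: E°cell = +2.90 − (-2.74) = +5.64 V, n = 2.
Overall: F₂(g) + 2 Na(s) → 2 F⁻(aq) + 2 Na⁺(aq)
Q = [F⁻]^2·[Na⁺]^2 / (P(F₂)); log Q = -0.477.
E = E° − (0.0592/n) log Q = +5.64 − (0.0592/2)(-0.477) = +5.654 V.

+5.654 V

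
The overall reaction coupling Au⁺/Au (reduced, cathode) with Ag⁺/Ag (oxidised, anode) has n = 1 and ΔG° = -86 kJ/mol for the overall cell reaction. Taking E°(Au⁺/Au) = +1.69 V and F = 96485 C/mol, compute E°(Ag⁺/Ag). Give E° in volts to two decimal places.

E°cell = −ΔG°/(nF) = −(-86×10³)/((1)(96485)) = +0.891 V.
Since Au⁺/Au is the cathode and Ag⁺/Ag the anode, E°cell = E°(Au⁺/Au) − E°(Ag⁺/Ag).
So E°(Ag⁺/Ag) = E°(Au⁺/Au) − E°cell = (+1.69) − (+0.891) = +0.80 V.

+0.80 V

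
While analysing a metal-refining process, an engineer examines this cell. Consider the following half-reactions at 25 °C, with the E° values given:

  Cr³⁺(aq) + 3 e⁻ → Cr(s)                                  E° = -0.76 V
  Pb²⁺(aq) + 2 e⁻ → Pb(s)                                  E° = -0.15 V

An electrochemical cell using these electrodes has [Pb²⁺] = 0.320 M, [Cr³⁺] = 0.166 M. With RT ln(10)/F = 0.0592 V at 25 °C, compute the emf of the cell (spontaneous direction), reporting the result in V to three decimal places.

+0.611 V

Pb²⁺/Pb is the cathode (higher E°), Cr³⁺/Cr the anode: E°cell = -0.15 − (-0.76) = +0.61 V, n = 6.
Overall: 3 Pb²⁺(aq) + 2 Cr(s) → 3 Pb(s) + 2 Cr³⁺(aq)
Q = [Cr³⁺]^2 / ([Pb²⁺]^3); log Q = -0.075.
E = E° − (0.0592/n) log Q = +0.61 − (0.0592/6)(-0.075) = +0.611 V.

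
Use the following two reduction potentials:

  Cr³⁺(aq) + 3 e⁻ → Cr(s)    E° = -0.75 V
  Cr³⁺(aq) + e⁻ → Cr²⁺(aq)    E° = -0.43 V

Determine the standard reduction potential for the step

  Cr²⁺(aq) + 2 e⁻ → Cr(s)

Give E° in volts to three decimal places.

Sequential free energies add, so n₃E°₃ = n₁E°₁ + n₂E°₂.
With n₃ = 3, and the known step contributing 1×(-0.43) V, the unknown satisfies 2·E° = 3×(-0.75) − 1×(-0.43) = -1.820.
E° = -1.820 / 2 = -0.910 V.

-0.910 V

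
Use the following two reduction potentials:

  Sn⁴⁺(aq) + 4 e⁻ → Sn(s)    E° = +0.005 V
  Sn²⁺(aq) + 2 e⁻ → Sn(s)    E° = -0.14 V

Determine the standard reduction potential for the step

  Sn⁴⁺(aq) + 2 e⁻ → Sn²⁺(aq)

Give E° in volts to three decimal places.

+0.150 V

Sequential free energies add, so n₃E°₃ = n₁E°₁ + n₂E°₂.
With n₃ = 4, and the known step contributing 2×(-0.14) V, the unknown satisfies 2·E° = 4×(+0.005) − 2×(-0.14) = +0.300.
E° = +0.300 / 2 = +0.150 V.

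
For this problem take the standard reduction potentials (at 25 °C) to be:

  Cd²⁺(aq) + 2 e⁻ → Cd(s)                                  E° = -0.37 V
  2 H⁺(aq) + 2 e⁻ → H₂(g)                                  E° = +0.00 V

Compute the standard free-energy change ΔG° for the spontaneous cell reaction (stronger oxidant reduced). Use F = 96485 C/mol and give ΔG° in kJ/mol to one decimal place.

H⁺/H₂ (E° = +0.00 V) is the cathode; Cd²⁺/Cd (E° = -0.37 V) is the anode, so E°cell = +0.37 V.
Balancing electrons gives n = 2 (lcm of 2 and 2).
ΔG° = −nFE° = −(2)(96485)(+0.37) = -71,399 J = -71.4 kJ/mol.

-71.4 kJ/mol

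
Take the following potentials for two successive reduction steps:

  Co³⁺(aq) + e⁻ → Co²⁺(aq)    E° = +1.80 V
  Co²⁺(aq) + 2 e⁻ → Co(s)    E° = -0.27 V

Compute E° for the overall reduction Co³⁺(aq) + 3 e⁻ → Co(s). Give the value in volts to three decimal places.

Adding the free-energy changes (−nFE°) of the two steps gives −n₃FE°₃ = −n₁FE°₁ − n₂FE°₂.
E°₃ = (1×+1.80 + 2×-0.27) / 3 = (+1.260) / 3 = +0.420 V.
Simply averaging or adding the two E° values would be wrong; the electron-weighted sum is required.

+0.420 V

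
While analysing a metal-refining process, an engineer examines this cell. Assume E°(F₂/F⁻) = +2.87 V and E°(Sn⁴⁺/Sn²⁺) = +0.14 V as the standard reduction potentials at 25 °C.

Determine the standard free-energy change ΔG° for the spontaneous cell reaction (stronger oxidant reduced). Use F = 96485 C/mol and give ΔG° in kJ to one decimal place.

F₂/F⁻ (E° = +2.87 V) is the cathode; Sn⁴⁺/Sn²⁺ (E° = +0.14 V) is the anode, so E°cell = +2.73 V.
Balancing electrons gives n = 2 (lcm of 2 and 2).
ΔG° = −nFE° = −(2)(96485)(+2.73) = -526,808 J = -526.8 kJ.

-526.8 kJ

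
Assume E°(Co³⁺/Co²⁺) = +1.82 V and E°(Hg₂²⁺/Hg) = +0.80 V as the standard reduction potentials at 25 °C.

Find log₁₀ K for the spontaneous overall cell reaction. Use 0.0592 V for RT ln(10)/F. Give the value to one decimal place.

Cathode: Co³⁺/Co²⁺; anode: Hg₂²⁺/Hg. E°cell = +1.02 V, n = 2.
log K = nE°cell / 0.0592 = (2)(+1.02) / 0.0592 = 34.5.

34.5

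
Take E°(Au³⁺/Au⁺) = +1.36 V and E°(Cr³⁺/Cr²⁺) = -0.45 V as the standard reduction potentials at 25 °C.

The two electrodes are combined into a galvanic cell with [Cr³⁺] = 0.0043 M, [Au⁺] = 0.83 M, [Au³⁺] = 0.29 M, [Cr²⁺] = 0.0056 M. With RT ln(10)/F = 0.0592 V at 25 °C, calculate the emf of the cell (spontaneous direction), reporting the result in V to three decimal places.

+1.803 V

Au³⁺/Au⁺ is the cathode (higher E°), Cr³⁺/Cr²⁺ the anode: E°cell = +1.36 − (-0.45) = +1.81 V, n = 2.
Overall: Au³⁺(aq) + 2 Cr²⁺(aq) → Au⁺(aq) + 2 Cr³⁺(aq)
Q = [Au⁺]·[Cr³⁺]^2 / ([Au³⁺]·[Cr²⁺]^2); log Q = 0.227.
E = E° − (0.0592/n) log Q = +1.81 − (0.0592/2)(0.227) = +1.803 V.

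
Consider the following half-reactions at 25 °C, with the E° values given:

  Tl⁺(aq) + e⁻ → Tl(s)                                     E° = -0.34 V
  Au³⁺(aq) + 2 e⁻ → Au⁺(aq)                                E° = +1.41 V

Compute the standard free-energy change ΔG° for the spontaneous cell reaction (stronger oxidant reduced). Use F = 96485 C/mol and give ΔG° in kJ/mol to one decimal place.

Au³⁺/Au⁺ (E° = +1.41 V) is the cathode; Tl⁺/Tl (E° = -0.34 V) is the anode, so E°cell = +1.75 V.
Balancing electrons gives n = 2 (lcm of 2 and 1).
ΔG° = −nFE° = −(2)(96485)(+1.75) = -337,698 J = -337.7 kJ/mol.

-337.7 kJ/mol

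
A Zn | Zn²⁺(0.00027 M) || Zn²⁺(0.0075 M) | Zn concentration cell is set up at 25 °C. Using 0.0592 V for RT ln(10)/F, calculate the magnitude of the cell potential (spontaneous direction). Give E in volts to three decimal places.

For a concentration cell E°cell = 0. The 0.0075 M side is the cathode (reduction is favoured where [Zn²⁺] is higher).
With n = 2, E = −(0.0592/2) log([Zn²⁺]ₐₙ/[Zn²⁺]꜀ₐₜ) = −(0.0592/2) log(0.00027/0.0075) = −(0.0592/2)(-1.444) = +0.043 V.

+0.043 V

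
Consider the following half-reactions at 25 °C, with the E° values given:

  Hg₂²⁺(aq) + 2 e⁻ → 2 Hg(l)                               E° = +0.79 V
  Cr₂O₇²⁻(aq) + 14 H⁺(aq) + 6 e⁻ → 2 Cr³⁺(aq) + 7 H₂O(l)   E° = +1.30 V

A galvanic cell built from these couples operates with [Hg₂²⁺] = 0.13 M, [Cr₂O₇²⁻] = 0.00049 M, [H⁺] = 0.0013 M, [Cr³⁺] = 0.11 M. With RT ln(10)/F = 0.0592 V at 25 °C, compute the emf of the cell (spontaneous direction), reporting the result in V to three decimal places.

Cr₂O₇²⁻/Cr³⁺ is the cathode (higher E°), Hg₂²⁺/Hg the anode: E°cell = +1.30 − (+0.79) = +0.51 V, n = 6.
Overall: Cr₂O₇²⁻(aq) + 14 H⁺(aq) + 6 Hg(l) → 2 Cr³⁺(aq) + 7 H₂O(l) + 3 Hg₂²⁺(aq)
Q = [Cr³⁺]^2·[Hg₂²⁺]^3 / ([Cr₂O₇²⁻]·[H⁺]^14); log Q = 39.139.
E = E° − (0.0592/n) log Q = +0.51 − (0.0592/6)(39.139) = +0.124 V.

+0.124 V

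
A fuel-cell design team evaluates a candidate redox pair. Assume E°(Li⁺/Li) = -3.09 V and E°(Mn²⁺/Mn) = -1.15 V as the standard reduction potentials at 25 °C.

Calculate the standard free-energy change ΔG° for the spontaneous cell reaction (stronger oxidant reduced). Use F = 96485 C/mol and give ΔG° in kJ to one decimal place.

-374.4 kJ

Mn²⁺/Mn (E° = -1.15 V) is the cathode; Li⁺/Li (E° = -3.09 V) is the anode, so E°cell = +1.94 V.
Balancing electrons gives n = 2 (lcm of 2 and 1).
ΔG° = −nFE° = −(2)(96485)(+1.94) = -374,362 J = -374.4 kJ.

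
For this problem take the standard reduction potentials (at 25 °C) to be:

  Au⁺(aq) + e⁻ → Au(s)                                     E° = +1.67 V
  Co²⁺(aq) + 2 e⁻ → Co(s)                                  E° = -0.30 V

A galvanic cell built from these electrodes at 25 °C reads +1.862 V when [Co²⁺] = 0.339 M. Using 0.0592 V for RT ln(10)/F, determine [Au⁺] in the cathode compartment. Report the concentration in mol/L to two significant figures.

Au⁺/Au is the cathode, Co²⁺/Co the anode: E°cell = +1.97 V, n = 2.
Overall reaction: 2 Au⁺(aq) + Co(s) → 2 Au(s) + Co²⁺(aq); Q = [Co²⁺]^1/[Au⁺]^2.
From E = E° − (0.0592/n) log Q: log Q = (E° − E)·n/0.0592 = (+1.97 − (+1.862))·2/0.0592 = 3.6486.
So 2·log[Au⁺] = 1·log(0.339) − log Q = -0.4698 − (3.6486) = -4.1184; log[Au⁺] = -4.1184 / 2 = -2.0592; [Au⁺] = 10^(-2.0592) ≈ 0.0087 M.

0.0087 M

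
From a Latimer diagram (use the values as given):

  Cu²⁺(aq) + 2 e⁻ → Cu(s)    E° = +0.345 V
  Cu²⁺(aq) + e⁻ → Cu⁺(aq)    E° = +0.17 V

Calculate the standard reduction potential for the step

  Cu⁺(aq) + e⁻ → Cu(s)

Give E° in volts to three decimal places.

+0.520 V

Sequential free energies add, so n₃E°₃ = n₁E°₁ + n₂E°₂.
With n₃ = 2, and the known step contributing 1×(+0.17) V, the unknown satisfies 1·E° = 2×(+0.345) − 1×(+0.17) = +0.520.
E° = +0.520 / 1 = +0.520 V.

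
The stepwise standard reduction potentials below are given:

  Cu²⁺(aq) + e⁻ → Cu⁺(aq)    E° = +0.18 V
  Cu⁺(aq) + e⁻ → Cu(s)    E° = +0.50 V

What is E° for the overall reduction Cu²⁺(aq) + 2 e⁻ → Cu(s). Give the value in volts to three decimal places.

+0.340 V

Adding the free-energy changes (−nFE°) of the two steps gives −n₃FE°₃ = −n₁FE°₁ − n₂FE°₂.
E°₃ = (1×+0.18 + 1×+0.50) / 2 = (+0.680) / 2 = +0.340 V.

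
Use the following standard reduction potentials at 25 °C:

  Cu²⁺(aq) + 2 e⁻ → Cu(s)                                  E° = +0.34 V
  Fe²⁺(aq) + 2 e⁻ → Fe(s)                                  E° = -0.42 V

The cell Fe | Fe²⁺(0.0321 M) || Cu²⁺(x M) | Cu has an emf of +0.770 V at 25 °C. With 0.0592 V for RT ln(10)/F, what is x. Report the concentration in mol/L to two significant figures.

Cu²⁺/Cu is the cathode, Fe²⁺/Fe the anode: E°cell = +0.76 V, n = 2.
Overall reaction: Cu²⁺(aq) + Fe(s) → Cu(s) + Fe²⁺(aq); Q = [Fe²⁺]^1/[Cu²⁺]^1.
From E = E° − (0.0592/n) log Q: log Q = (E° − E)·n/0.0592 = (+0.76 − (+0.770))·2/0.0592 = -0.3378.
So 1·log[Cu²⁺] = 1·log(0.0321) − log Q = -1.4935 − (-0.3378) = -1.1557; [Cu²⁺] = 10^(-1.1557) ≈ 0.070 M.

0.070 M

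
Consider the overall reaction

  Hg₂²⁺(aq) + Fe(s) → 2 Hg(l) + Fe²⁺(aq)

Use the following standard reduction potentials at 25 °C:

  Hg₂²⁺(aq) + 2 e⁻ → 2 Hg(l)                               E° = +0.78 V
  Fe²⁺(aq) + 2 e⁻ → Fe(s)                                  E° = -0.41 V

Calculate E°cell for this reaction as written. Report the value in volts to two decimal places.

+1.19 V

The Hg₂²⁺/Hg couple has the higher reduction potential, so it is the cathode; Fe²⁺/Fe is oxidised at the anode.
E°cell = E°(cathode) − E°(anode) = (+0.78) − (-0.41) = +1.19 V.
Since E°cell > 0, the reaction is spontaneous under standard conditions.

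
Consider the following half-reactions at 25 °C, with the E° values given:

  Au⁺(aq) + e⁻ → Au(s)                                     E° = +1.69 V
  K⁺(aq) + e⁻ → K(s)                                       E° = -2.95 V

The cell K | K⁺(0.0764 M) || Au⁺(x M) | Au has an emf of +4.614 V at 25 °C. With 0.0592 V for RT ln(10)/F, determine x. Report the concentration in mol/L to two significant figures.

Au⁺/Au is the cathode, K⁺/K the anode: E°cell = +4.64 V, n = 1.
Overall reaction: Au⁺(aq) + K(s) → Au(s) + K⁺(aq); Q = [K⁺]^1/[Au⁺]^1.
From E = E° − (0.0592/n) log Q: log Q = (E° − E)·n/0.0592 = (+4.64 − (+4.614))·1/0.0592 = 0.4392.
So 1·log[Au⁺] = 1·log(0.0764) − log Q = -1.1169 − (0.4392) = -1.5561; [Au⁺] = 10^(-1.5561) ≈ 0.028 M.

0.028 M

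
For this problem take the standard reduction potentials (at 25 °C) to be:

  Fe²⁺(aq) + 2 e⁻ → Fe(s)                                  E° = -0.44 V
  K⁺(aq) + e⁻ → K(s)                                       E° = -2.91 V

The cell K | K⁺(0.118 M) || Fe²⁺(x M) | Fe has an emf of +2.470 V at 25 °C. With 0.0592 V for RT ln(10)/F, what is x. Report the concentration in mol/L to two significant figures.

0.014 M

Fe²⁺/Fe is the cathode, K⁺/K the anode: E°cell = +2.47 V, n = 2.
Overall reaction: Fe²⁺(aq) + 2 K(s) → Fe(s) + 2 K⁺(aq); Q = [K⁺]^2/[Fe²⁺]^1.
From E = E° − (0.0592/n) log Q: log Q = (E° − E)·n/0.0592 = (+2.47 − (+2.470))·2/0.0592 = 0.0000.
So 1·log[Fe²⁺] = 2·log(0.118) − log Q = -1.8562 − (0.0000) = -1.8562; [Fe²⁺] = 10^(-1.8562) ≈ 0.014 M.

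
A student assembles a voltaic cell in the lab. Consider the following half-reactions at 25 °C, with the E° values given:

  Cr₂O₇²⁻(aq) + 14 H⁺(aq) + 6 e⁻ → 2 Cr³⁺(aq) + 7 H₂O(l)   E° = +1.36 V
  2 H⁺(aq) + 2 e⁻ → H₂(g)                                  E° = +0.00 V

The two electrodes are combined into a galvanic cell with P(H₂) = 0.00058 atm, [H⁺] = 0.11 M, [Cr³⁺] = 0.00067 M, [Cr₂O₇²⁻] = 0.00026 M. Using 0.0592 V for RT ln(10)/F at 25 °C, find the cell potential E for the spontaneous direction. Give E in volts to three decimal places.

Cr₂O₇²⁻/Cr³⁺ is the cathode (higher E°), H⁺/H₂ the anode: E°cell = +1.36 − (+0.00) = +1.36 V, n = 6.
Overall: Cr₂O₇²⁻(aq) + 8 H⁺(aq) + 3 H₂(g) → 2 Cr³⁺(aq) + 7 H₂O(l)
Q = [Cr³⁺]^2 / ([Cr₂O₇²⁻]·[H⁺]^8·P(H₂)^3); log Q = 14.616.
E = E° − (0.0592/n) log Q = +1.36 − (0.0592/6)(14.616) = +1.216 V.

+1.216 V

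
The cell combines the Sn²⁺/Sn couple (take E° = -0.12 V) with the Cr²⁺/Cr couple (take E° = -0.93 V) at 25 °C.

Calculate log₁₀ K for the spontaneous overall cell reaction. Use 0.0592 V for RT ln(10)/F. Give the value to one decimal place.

27.4

Cathode: Sn²⁺/Sn; anode: Cr²⁺/Cr. E°cell = +0.81 V, n = 2.
log K = nE°cell / 0.0592 = (2)(+0.81) / 0.0592 = 27.4.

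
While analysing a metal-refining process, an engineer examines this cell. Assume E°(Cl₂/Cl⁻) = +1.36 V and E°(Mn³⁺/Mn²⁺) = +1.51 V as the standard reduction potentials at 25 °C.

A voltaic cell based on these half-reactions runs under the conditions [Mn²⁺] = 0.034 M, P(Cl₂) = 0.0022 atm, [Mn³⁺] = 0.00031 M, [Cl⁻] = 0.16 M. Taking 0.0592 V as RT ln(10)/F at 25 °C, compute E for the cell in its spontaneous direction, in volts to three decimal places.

Mn³⁺/Mn²⁺ is the cathode (higher E°), Cl₂/Cl⁻ the anode: E°cell = +1.51 − (+1.36) = +0.15 V, n = 2.
Overall: 2 Mn³⁺(aq) + 2 Cl⁻(aq) → 2 Mn²⁺(aq) + Cl₂(g)
Q = [Mn²⁺]^2·P(Cl₂) / ([Mn³⁺]^2·[Cl⁻]^2); log Q = 3.014.
E = E° − (0.0592/n) log Q = +0.15 − (0.0592/2)(3.014) = +0.061 V.

+0.061 V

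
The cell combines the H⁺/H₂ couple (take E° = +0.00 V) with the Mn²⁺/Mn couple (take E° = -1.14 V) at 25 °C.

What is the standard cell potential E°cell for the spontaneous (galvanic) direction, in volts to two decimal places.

+1.14 V

The H⁺/H₂ couple has the higher reduction potential, so it is the cathode; Mn²⁺/Mn is oxidised at the anode.
E°cell = E°(cathode) − E°(anode) = (+0.00) − (-1.14) = +1.14 V.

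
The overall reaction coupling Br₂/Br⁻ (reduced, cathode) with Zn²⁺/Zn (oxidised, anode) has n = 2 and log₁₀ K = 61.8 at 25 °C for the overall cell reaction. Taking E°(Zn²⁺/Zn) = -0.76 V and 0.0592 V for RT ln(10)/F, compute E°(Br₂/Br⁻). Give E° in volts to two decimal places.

E°cell = (0.0592/n)·log K = (0.0592/2)(61.8) = +1.829 V.
Since Br₂/Br⁻ is the cathode and Zn²⁺/Zn the anode, E°cell = E°(Br₂/Br⁻) − E°(Zn²⁺/Zn).
So E°(Br₂/Br⁻) = E°cell + E°(Zn²⁺/Zn) = +1.829 + (-0.76) = +1.07 V.

+1.07 V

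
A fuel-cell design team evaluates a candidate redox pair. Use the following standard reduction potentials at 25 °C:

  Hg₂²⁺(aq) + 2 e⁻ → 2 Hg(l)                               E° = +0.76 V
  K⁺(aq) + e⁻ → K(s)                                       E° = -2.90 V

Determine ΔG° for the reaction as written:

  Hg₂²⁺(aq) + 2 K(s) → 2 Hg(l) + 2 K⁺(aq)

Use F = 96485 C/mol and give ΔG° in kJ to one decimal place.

As written, Hg₂²⁺/Hg is reduced (cathode) and K⁺/K is oxidised (anode), so E°cell = (+0.76) − (-2.90) = +3.66 V.
Balancing electrons gives n = 2.
ΔG° = −nFE° = −(2)(96485)(+3.66) = -706,270 J = -706.3 kJ.

-706.3 kJ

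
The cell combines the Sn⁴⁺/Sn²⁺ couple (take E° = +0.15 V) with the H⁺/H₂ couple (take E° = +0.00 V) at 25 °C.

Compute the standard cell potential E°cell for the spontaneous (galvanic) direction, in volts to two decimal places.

The Sn⁴⁺/Sn²⁺ couple has the higher reduction potential, so it is the cathode; H⁺/H₂ is oxidised at the anode.
E°cell = E°(cathode) − E°(anode) = (+0.15) − (+0.00) = +0.15 V.

+0.15 V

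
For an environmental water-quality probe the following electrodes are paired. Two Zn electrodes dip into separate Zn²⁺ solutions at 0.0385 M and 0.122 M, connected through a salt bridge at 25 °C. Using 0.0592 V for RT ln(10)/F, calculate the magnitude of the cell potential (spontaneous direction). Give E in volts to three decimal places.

For a concentration cell E°cell = 0. The 0.122 M side is the cathode (reduction is favoured where [Zn²⁺] is higher).
With n = 2, E = −(0.0592/2) log([Zn²⁺]ₐₙ/[Zn²⁺]꜀ₐₜ) = −(0.0592/2) log(0.0385/0.122) = −(0.0592/2)(-0.501) = +0.015 V.

+0.015 V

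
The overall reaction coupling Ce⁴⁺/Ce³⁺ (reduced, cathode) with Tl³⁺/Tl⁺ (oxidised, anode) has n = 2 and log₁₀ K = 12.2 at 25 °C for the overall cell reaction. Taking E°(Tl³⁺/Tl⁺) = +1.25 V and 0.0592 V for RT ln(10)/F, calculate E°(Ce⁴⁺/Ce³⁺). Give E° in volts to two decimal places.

+1.61 V

E°cell = (0.0592/n)·log K = (0.0592/2)(12.2) = +0.361 V.
Since Ce⁴⁺/Ce³⁺ is the cathode and Tl³⁺/Tl⁺ the anode, E°cell = E°(Ce⁴⁺/Ce³⁺) − E°(Tl³⁺/Tl⁺).
So E°(Ce⁴⁺/Ce³⁺) = E°cell + E°(Tl³⁺/Tl⁺) = +0.361 + (+1.25) = +1.61 V.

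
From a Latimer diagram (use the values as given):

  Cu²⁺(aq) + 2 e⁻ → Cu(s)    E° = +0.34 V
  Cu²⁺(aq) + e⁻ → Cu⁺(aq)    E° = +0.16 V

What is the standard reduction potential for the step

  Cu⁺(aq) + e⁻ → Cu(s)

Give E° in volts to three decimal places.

Sequential free energies add, so n₃E°₃ = n₁E°₁ + n₂E°₂.
With n₃ = 2, and the known step contributing 1×(+0.16) V, the unknown satisfies 1·E° = 2×(+0.34) − 1×(+0.16) = +0.520.
E° = +0.520 / 1 = +0.520 V.

+0.520 V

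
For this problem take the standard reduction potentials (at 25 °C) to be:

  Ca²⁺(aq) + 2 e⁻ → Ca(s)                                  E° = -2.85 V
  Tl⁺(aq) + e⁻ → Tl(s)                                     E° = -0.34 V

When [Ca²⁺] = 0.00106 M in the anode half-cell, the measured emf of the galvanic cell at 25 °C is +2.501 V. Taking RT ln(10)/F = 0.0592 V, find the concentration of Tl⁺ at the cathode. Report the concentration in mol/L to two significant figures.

0.023 M

Tl⁺/Tl is the cathode, Ca²⁺/Ca the anode: E°cell = +2.51 V, n = 2.
Overall reaction: 2 Tl⁺(aq) + Ca(s) → 2 Tl(s) + Ca²⁺(aq); Q = [Ca²⁺]^1/[Tl⁺]^2.
From E = E° − (0.0592/n) log Q: log Q = (E° − E)·n/0.0592 = (+2.51 − (+2.501))·2/0.0592 = 0.3041.
So 2·log[Tl⁺] = 1·log(0.00106) − log Q = -2.9747 − (0.3041) = -3.2788; log[Tl⁺] = -3.2788 / 2 = -1.6394; [Tl⁺] = 10^(-1.6394) ≈ 0.023 M.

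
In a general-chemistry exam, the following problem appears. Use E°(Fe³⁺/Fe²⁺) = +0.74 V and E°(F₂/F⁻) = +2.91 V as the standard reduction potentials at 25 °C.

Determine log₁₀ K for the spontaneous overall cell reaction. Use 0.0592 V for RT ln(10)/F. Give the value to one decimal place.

Cathode: F₂/F⁻; anode: Fe³⁺/Fe²⁺. E°cell = +2.17 V, n = 2.
log K = nE°cell / 0.0592 = (2)(+2.17) / 0.0592 = 73.3.

73.3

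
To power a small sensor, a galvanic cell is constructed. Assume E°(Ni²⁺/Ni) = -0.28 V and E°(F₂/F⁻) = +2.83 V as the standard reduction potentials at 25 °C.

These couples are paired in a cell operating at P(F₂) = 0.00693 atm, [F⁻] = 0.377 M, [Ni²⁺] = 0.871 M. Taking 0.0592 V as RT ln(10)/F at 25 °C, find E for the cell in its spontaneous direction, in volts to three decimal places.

+3.073 V

F₂/F⁻ is the cathode (higher E°), Ni²⁺/Ni the anode: E°cell = +2.83 − (-0.28) = +3.11 V, n = 2.
Overall: F₂(g) + Ni(s) → 2 F⁻(aq) + Ni²⁺(aq)
Q = [F⁻]^2·[Ni²⁺] / (P(F₂)); log Q = 1.252.
E = E° − (0.0592/n) log Q = +3.11 − (0.0592/2)(1.252) = +3.073 V.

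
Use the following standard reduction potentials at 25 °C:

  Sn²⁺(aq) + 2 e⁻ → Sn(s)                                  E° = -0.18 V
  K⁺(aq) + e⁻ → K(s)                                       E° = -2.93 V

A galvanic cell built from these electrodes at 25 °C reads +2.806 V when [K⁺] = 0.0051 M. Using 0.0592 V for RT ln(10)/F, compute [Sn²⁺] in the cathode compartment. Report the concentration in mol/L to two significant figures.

Sn²⁺/Sn is the cathode, K⁺/K the anode: E°cell = +2.75 V, n = 2.
Overall reaction: Sn²⁺(aq) + 2 K(s) → Sn(s) + 2 K⁺(aq); Q = [K⁺]^2/[Sn²⁺]^1.
From E = E° − (0.0592/n) log Q: log Q = (E° − E)·n/0.0592 = (+2.75 − (+2.806))·2/0.0592 = -1.8919.
So 1·log[Sn²⁺] = 2·log(0.0051) − log Q = -4.5849 − (-1.8919) = -2.6930; [Sn²⁺] = 10^(-2.6930) ≈ 0.0020 M.

0.0020 M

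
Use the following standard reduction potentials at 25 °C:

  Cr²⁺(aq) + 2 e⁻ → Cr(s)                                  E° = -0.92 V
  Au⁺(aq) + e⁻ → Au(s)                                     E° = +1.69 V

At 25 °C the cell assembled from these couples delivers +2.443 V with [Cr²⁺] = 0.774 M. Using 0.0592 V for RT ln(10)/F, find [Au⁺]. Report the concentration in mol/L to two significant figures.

0.0013 M

Au⁺/Au is the cathode, Cr²⁺/Cr the anode: E°cell = +2.61 V, n = 2.
Overall reaction: 2 Au⁺(aq) + Cr(s) → 2 Au(s) + Cr²⁺(aq); Q = [Cr²⁺]^1/[Au⁺]^2.
From E = E° − (0.0592/n) log Q: log Q = (E° − E)·n/0.0592 = (+2.61 − (+2.443))·2/0.0592 = 5.6419.
So 2·log[Au⁺] = 1·log(0.774) − log Q = -0.1113 − (5.6419) = -5.7532; log[Au⁺] = -5.7532 / 2 = -2.8766; [Au⁺] = 10^(-2.8766) ≈ 0.0013 M.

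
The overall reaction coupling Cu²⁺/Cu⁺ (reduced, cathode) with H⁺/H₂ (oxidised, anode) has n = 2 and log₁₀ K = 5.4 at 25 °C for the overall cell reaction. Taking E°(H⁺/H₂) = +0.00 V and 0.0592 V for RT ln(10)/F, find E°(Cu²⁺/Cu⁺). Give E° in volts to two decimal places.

E°cell = (0.0592/n)·log K = (0.0592/2)(5.4) = +0.160 V.
Since Cu²⁺/Cu⁺ is the cathode and H⁺/H₂ the anode, E°cell = E°(Cu²⁺/Cu⁺) − E°(H⁺/H₂).
So E°(Cu²⁺/Cu⁺) = E°cell + E°(H⁺/H₂) = +0.160 + (+0.00) = +0.16 V.

+0.16 V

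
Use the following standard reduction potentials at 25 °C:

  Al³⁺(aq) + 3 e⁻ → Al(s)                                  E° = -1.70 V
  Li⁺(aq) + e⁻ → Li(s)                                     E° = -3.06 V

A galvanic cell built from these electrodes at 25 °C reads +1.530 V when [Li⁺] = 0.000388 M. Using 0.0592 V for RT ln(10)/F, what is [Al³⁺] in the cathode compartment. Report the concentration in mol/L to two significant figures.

0.024 M

Al³⁺/Al is the cathode, Li⁺/Li the anode: E°cell = +1.36 V, n = 3.
Overall reaction: Al³⁺(aq) + 3 Li(s) → Al(s) + 3 Li⁺(aq); Q = [Li⁺]^3/[Al³⁺]^1.
From E = E° − (0.0592/n) log Q: log Q = (E° − E)·n/0.0592 = (+1.36 − (+1.530))·3/0.0592 = -8.6149.
So 1·log[Al³⁺] = 3·log(0.000388) − log Q = -10.2335 − (-8.6149) = -1.6186; [Al³⁺] = 10^(-1.6186) ≈ 0.024 M.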